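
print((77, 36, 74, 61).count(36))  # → 1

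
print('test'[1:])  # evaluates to est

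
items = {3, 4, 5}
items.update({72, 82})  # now {3, 4, 5, 72, 82}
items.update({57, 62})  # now {3, 4, 5, 57, 62, 72, 82}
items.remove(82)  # {3, 4, 5, 57, 62, 72}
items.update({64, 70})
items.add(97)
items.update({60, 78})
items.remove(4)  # {3, 5, 57, 60, 62, 64, 70, 72, 78, 97}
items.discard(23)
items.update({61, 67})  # {3, 5, 57, 60, 61, 62, 64, 67, 70, 72, 78, 97}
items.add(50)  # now {3, 5, 50, 57, 60, 61, 62, 64, 67, 70, 72, 78, 97}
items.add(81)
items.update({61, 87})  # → {3, 5, 50, 57, 60, 61, 62, 64, 67, 70, 72, 78, 81, 87, 97}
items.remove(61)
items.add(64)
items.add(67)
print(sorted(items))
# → [3, 5, 50, 57, 60, 62, 64, 67, 70, 72, 78, 81, 87, 97]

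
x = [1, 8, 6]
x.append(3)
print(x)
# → [1, 8, 6, 3]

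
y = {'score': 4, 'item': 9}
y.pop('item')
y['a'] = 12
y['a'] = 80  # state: {'score': 4, 'a': 80}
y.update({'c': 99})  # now {'score': 4, 'a': 80, 'c': 99}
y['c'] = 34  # {'score': 4, 'a': 80, 'c': 34}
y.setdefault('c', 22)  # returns 34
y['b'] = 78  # {'score': 4, 'a': 80, 'c': 34, 'b': 78}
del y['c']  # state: {'score': 4, 'a': 80, 'b': 78}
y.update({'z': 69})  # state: {'score': 4, 'a': 80, 'b': 78, 'z': 69}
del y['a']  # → {'score': 4, 'b': 78, 'z': 69}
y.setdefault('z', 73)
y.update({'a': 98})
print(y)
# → {'score': 4, 'b': 78, 'z': 69, 'a': 98}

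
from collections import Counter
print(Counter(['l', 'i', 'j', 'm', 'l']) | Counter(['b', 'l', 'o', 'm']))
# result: Counter({'l': 2, 'i': 1, 'j': 1, 'm': 1, 'b': 1, 'o': 1})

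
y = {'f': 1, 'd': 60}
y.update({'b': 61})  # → {'f': 1, 'd': 60, 'b': 61}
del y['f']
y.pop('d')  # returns 60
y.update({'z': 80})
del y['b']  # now {'z': 80}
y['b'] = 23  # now {'z': 80, 'b': 23}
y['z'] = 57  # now {'z': 57, 'b': 23}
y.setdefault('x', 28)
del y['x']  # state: {'z': 57, 'b': 23}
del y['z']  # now {'b': 23}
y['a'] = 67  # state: {'b': 23, 'a': 67}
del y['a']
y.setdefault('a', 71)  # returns 71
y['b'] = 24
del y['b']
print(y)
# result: {'a': 71}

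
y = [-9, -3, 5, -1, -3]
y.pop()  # -3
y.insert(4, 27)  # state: [-9, -3, 5, -1, 27]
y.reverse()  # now [27, -1, 5, -3, -9]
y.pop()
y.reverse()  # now [-3, 5, -1, 27]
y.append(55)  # [-3, 5, -1, 27, 55]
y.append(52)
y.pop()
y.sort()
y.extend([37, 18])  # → [-3, -1, 5, 27, 55, 37, 18]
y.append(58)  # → [-3, -1, 5, 27, 55, 37, 18, 58]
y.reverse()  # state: [58, 18, 37, 55, 27, 5, -1, -3]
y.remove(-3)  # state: [58, 18, 37, 55, 27, 5, -1]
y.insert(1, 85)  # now [58, 85, 18, 37, 55, 27, 5, -1]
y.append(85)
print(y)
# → [58, 85, 18, 37, 55, 27, 5, -1, 85]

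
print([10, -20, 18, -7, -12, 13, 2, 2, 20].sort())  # None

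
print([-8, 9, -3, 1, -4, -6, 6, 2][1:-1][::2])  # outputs [9, 1, -6]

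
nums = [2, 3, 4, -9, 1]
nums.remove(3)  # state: [2, 4, -9, 1]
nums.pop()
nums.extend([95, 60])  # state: [2, 4, -9, 95, 60]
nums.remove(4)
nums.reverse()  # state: [60, 95, -9, 2]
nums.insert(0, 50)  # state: [50, 60, 95, -9, 2]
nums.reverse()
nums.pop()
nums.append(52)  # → [2, -9, 95, 60, 52]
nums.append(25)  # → [2, -9, 95, 60, 52, 25]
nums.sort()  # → [-9, 2, 25, 52, 60, 95]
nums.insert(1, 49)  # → [-9, 49, 2, 25, 52, 60, 95]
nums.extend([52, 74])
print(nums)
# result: [-9, 49, 2, 25, 52, 60, 95, 52, 74]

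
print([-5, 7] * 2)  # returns [-5, 7, -5, 7]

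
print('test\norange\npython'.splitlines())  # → ['test', 'orange', 'python']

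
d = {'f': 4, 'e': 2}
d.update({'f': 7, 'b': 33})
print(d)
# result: {'f': 7, 'e': 2, 'b': 33}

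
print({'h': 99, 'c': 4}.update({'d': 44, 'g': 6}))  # None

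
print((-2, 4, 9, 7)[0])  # -2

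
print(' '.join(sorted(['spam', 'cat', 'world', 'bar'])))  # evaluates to bar cat spam world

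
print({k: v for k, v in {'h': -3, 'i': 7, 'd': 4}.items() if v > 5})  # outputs {'i': 7}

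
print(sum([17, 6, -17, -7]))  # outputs -1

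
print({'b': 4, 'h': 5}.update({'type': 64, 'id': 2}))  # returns None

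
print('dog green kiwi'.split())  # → ['dog', 'green', 'kiwi']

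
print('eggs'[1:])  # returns ggs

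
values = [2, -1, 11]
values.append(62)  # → [2, -1, 11, 62]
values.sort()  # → [-1, 2, 11, 62]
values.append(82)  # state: [-1, 2, 11, 62, 82]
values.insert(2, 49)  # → [-1, 2, 49, 11, 62, 82]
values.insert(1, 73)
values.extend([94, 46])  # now [-1, 73, 2, 49, 11, 62, 82, 94, 46]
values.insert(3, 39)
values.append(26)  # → [-1, 73, 2, 39, 49, 11, 62, 82, 94, 46, 26]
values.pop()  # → 26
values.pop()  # 46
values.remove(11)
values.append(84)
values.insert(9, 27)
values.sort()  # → [-1, 2, 27, 39, 49, 62, 73, 82, 84, 94]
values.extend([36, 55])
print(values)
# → [-1, 2, 27, 39, 49, 62, 73, 82, 84, 94, 36, 55]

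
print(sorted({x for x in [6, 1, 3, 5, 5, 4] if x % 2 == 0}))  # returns [4, 6]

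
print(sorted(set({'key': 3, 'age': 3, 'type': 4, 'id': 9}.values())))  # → [3, 4, 9]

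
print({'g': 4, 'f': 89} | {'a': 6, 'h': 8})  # {'g': 4, 'f': 89, 'a': 6, 'h': 8}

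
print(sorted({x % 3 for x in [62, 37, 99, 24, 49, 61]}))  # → [0, 1, 2]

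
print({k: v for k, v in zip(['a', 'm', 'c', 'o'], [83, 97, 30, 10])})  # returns {'a': 83, 'm': 97, 'c': 30, 'o': 10}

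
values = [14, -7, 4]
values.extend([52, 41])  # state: [14, -7, 4, 52, 41]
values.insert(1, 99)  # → [14, 99, -7, 4, 52, 41]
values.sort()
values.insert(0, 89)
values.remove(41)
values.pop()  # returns 99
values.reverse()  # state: [52, 14, 4, -7, 89]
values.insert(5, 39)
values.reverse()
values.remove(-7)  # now [39, 89, 4, 14, 52]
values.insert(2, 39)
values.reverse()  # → [52, 14, 4, 39, 89, 39]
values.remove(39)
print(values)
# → [52, 14, 4, 89, 39]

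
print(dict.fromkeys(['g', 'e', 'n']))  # {'g': None, 'e': None, 'n': None}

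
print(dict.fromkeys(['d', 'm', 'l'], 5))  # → {'d': 5, 'm': 5, 'l': 5}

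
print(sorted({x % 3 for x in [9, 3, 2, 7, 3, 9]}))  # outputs [0, 1, 2]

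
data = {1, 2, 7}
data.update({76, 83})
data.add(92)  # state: {1, 2, 7, 76, 83, 92}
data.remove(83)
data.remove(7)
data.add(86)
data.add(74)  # {1, 2, 74, 76, 86, 92}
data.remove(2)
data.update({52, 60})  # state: {1, 52, 60, 74, 76, 86, 92}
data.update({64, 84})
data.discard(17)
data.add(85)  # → {1, 52, 60, 64, 74, 76, 84, 85, 86, 92}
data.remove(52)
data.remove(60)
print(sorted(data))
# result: [1, 64, 74, 76, 84, 85, 86, 92]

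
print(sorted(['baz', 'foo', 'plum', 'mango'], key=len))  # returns ['baz', 'foo', 'plum', 'mango']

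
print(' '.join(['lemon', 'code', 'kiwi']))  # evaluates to lemon code kiwi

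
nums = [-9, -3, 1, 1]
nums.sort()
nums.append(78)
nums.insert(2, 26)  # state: [-9, -3, 26, 1, 1, 78]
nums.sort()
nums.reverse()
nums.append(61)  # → [78, 26, 1, 1, -3, -9, 61]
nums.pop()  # 61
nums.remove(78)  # [26, 1, 1, -3, -9]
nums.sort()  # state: [-9, -3, 1, 1, 26]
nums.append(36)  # [-9, -3, 1, 1, 26, 36]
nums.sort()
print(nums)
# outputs [-9, -3, 1, 1, 26, 36]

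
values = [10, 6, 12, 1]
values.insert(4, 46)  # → [10, 6, 12, 1, 46]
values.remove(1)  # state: [10, 6, 12, 46]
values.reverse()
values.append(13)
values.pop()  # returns 13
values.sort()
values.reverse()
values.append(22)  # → [46, 12, 10, 6, 22]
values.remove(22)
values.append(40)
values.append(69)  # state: [46, 12, 10, 6, 40, 69]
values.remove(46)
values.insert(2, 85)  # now [12, 10, 85, 6, 40, 69]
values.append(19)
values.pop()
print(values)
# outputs [12, 10, 85, 6, 40, 69]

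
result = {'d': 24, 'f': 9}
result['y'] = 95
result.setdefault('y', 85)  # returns 95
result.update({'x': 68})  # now {'d': 24, 'f': 9, 'y': 95, 'x': 68}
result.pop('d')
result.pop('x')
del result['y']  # {'f': 9}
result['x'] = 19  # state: {'f': 9, 'x': 19}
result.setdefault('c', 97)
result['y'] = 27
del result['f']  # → {'x': 19, 'c': 97, 'y': 27}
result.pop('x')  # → 19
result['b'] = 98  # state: {'c': 97, 'y': 27, 'b': 98}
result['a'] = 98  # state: {'c': 97, 'y': 27, 'b': 98, 'a': 98}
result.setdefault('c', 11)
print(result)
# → {'c': 97, 'y': 27, 'b': 98, 'a': 98}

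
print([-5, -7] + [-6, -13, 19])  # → [-5, -7, -6, -13, 19]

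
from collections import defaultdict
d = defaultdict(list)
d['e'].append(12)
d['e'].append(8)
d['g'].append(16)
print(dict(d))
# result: {'e': [12, 8], 'g': [16]}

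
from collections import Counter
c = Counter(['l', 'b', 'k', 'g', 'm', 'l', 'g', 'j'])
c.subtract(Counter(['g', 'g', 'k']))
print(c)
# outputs Counter({'l': 2, 'b': 1, 'm': 1, 'j': 1, 'k': 0, 'g': 0})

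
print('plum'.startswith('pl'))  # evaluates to True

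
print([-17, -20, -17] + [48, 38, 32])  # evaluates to [-17, -20, -17, 48, 38, 32]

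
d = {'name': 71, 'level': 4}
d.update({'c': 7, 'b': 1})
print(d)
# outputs {'name': 71, 'level': 4, 'c': 7, 'b': 1}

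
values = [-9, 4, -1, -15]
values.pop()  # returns -15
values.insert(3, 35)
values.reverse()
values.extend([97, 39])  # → [35, -1, 4, -9, 97, 39]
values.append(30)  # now [35, -1, 4, -9, 97, 39, 30]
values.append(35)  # [35, -1, 4, -9, 97, 39, 30, 35]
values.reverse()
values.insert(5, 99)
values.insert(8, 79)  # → [35, 30, 39, 97, -9, 99, 4, -1, 79, 35]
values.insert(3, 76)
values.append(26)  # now [35, 30, 39, 76, 97, -9, 99, 4, -1, 79, 35, 26]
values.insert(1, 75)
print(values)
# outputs [35, 75, 30, 39, 76, 97, -9, 99, 4, -1, 79, 35, 26]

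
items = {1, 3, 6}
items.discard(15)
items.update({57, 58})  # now {1, 3, 6, 57, 58}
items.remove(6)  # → {1, 3, 57, 58}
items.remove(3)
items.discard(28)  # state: {1, 57, 58}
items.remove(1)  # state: {57, 58}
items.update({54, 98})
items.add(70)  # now {54, 57, 58, 70, 98}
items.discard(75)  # {54, 57, 58, 70, 98}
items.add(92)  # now {54, 57, 58, 70, 92, 98}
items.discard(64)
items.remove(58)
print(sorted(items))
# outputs [54, 57, 70, 92, 98]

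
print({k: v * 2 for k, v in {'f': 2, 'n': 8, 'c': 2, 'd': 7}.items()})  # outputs {'f': 4, 'n': 16, 'c': 4, 'd': 14}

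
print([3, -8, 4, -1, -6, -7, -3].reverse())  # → None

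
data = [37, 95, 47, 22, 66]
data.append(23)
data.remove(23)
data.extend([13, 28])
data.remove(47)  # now [37, 95, 22, 66, 13, 28]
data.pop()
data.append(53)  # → [37, 95, 22, 66, 13, 53]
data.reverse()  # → [53, 13, 66, 22, 95, 37]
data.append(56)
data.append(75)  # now [53, 13, 66, 22, 95, 37, 56, 75]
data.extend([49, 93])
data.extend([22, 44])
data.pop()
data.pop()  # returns 22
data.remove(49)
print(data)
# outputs [53, 13, 66, 22, 95, 37, 56, 75, 93]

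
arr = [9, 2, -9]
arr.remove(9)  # [2, -9]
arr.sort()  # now [-9, 2]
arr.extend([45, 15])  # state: [-9, 2, 45, 15]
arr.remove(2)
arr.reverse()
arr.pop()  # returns -9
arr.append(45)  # [15, 45, 45]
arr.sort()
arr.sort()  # [15, 45, 45]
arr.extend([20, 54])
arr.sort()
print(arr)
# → [15, 20, 45, 45, 54]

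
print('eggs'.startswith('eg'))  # True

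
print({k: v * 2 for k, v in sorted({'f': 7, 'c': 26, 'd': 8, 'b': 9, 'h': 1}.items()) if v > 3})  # {'b': 18, 'c': 52, 'd': 16, 'f': 14}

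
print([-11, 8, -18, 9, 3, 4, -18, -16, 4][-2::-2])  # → [-16, 4, 9, 8]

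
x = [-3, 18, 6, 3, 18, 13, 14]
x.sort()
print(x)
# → [-3, 3, 6, 13, 14, 18, 18]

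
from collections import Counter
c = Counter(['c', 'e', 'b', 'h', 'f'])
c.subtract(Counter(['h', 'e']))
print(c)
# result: Counter({'c': 1, 'b': 1, 'f': 1, 'e': 0, 'h': 0})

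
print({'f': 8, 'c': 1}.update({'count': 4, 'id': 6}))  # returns None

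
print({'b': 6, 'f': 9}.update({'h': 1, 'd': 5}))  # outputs None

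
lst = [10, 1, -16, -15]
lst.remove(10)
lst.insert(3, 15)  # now [1, -16, -15, 15]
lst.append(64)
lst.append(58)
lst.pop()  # 58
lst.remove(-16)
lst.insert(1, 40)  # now [1, 40, -15, 15, 64]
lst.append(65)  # [1, 40, -15, 15, 64, 65]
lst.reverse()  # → [65, 64, 15, -15, 40, 1]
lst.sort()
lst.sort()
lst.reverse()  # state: [65, 64, 40, 15, 1, -15]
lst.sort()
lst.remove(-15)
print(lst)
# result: [1, 15, 40, 64, 65]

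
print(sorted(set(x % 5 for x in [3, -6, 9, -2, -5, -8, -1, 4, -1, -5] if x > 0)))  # [3, 4]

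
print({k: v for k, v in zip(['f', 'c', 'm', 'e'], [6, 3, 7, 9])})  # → {'f': 6, 'c': 3, 'm': 7, 'e': 9}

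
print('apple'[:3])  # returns app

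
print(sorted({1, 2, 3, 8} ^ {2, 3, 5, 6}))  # [1, 5, 6, 8]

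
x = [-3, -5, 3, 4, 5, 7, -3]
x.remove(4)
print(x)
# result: [-3, -5, 3, 5, 7, -3]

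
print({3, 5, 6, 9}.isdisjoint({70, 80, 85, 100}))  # True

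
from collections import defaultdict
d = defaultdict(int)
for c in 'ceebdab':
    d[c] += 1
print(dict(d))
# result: {'c': 1, 'e': 2, 'b': 2, 'd': 1, 'a': 1}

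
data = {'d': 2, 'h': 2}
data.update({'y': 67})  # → {'d': 2, 'h': 2, 'y': 67}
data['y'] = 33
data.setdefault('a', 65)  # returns 65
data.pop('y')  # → 33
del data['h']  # {'d': 2, 'a': 65}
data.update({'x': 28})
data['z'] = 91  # {'d': 2, 'a': 65, 'x': 28, 'z': 91}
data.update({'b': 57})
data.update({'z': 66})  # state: {'d': 2, 'a': 65, 'x': 28, 'z': 66, 'b': 57}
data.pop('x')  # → 28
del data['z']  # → {'d': 2, 'a': 65, 'b': 57}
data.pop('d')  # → 2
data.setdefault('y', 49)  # 49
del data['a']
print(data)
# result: {'b': 57, 'y': 49}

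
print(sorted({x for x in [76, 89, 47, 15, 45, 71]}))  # [15, 45, 47, 71, 76, 89]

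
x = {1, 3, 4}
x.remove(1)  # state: {3, 4}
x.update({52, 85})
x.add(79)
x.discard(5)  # {3, 4, 52, 79, 85}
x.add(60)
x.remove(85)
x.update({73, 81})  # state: {3, 4, 52, 60, 73, 79, 81}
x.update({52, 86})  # {3, 4, 52, 60, 73, 79, 81, 86}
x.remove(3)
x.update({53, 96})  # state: {4, 52, 53, 60, 73, 79, 81, 86, 96}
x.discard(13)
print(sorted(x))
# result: [4, 52, 53, 60, 73, 79, 81, 86, 96]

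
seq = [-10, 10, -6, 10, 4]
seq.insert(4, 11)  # [-10, 10, -6, 10, 11, 4]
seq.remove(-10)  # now [10, -6, 10, 11, 4]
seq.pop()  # 4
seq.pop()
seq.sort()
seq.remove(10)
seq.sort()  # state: [-6, 10]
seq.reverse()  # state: [10, -6]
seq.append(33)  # [10, -6, 33]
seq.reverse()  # [33, -6, 10]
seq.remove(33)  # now [-6, 10]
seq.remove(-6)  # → [10]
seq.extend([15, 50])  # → [10, 15, 50]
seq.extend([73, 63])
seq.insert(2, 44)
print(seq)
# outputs [10, 15, 44, 50, 73, 63]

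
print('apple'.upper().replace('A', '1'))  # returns 1PPLE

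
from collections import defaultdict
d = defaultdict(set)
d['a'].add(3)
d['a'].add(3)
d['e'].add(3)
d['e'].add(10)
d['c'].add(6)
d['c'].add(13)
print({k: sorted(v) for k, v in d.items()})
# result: {'a': [3], 'e': [3, 10], 'c': [6, 13]}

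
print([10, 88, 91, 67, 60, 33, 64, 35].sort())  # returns None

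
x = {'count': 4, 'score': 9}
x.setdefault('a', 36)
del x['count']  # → {'score': 9, 'a': 36}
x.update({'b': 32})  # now {'score': 9, 'a': 36, 'b': 32}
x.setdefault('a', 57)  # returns 36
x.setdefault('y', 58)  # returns 58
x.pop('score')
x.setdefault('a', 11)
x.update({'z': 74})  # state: {'a': 36, 'b': 32, 'y': 58, 'z': 74}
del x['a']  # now {'b': 32, 'y': 58, 'z': 74}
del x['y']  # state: {'b': 32, 'z': 74}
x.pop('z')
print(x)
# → {'b': 32}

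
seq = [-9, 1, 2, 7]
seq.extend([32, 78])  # [-9, 1, 2, 7, 32, 78]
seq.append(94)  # [-9, 1, 2, 7, 32, 78, 94]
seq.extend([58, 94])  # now [-9, 1, 2, 7, 32, 78, 94, 58, 94]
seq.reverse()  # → [94, 58, 94, 78, 32, 7, 2, 1, -9]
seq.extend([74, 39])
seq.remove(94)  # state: [58, 94, 78, 32, 7, 2, 1, -9, 74, 39]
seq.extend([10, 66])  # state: [58, 94, 78, 32, 7, 2, 1, -9, 74, 39, 10, 66]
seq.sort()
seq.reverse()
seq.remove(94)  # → [78, 74, 66, 58, 39, 32, 10, 7, 2, 1, -9]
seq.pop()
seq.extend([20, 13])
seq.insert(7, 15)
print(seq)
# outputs [78, 74, 66, 58, 39, 32, 10, 15, 7, 2, 1, 20, 13]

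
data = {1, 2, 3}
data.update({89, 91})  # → {1, 2, 3, 89, 91}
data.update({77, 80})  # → {1, 2, 3, 77, 80, 89, 91}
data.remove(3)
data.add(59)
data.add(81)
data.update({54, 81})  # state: {1, 2, 54, 59, 77, 80, 81, 89, 91}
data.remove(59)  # {1, 2, 54, 77, 80, 81, 89, 91}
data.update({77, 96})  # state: {1, 2, 54, 77, 80, 81, 89, 91, 96}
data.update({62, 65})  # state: {1, 2, 54, 62, 65, 77, 80, 81, 89, 91, 96}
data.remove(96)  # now {1, 2, 54, 62, 65, 77, 80, 81, 89, 91}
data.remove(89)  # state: {1, 2, 54, 62, 65, 77, 80, 81, 91}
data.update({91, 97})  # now {1, 2, 54, 62, 65, 77, 80, 81, 91, 97}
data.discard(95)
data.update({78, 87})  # {1, 2, 54, 62, 65, 77, 78, 80, 81, 87, 91, 97}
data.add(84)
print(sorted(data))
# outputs [1, 2, 54, 62, 65, 77, 78, 80, 81, 84, 87, 91, 97]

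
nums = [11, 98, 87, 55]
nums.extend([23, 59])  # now [11, 98, 87, 55, 23, 59]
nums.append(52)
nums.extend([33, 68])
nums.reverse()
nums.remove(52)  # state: [68, 33, 59, 23, 55, 87, 98, 11]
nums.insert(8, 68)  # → [68, 33, 59, 23, 55, 87, 98, 11, 68]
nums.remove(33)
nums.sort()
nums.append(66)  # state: [11, 23, 55, 59, 68, 68, 87, 98, 66]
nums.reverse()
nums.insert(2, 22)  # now [66, 98, 22, 87, 68, 68, 59, 55, 23, 11]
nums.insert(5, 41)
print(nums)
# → [66, 98, 22, 87, 68, 41, 68, 59, 55, 23, 11]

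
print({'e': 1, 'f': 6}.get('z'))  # None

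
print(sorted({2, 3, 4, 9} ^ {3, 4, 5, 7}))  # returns [2, 5, 7, 9]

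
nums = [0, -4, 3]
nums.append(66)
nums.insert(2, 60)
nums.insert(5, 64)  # [0, -4, 60, 3, 66, 64]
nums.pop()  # 64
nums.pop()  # 66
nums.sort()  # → [-4, 0, 3, 60]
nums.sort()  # [-4, 0, 3, 60]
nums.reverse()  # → [60, 3, 0, -4]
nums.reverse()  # [-4, 0, 3, 60]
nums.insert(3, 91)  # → [-4, 0, 3, 91, 60]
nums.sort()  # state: [-4, 0, 3, 60, 91]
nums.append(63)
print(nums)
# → [-4, 0, 3, 60, 91, 63]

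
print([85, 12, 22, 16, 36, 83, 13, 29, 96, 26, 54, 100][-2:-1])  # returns [54]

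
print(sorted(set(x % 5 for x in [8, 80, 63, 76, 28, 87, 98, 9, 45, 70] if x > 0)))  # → [0, 1, 2, 3, 4]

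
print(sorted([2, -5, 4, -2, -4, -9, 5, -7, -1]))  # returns [-9, -7, -5, -4, -2, -1, 2, 4, 5]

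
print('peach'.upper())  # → PEACH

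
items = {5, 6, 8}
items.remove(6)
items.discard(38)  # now {5, 8}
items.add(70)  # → {5, 8, 70}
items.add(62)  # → {5, 8, 62, 70}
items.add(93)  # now {5, 8, 62, 70, 93}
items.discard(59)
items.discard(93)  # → {5, 8, 62, 70}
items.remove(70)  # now {5, 8, 62}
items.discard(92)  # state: {5, 8, 62}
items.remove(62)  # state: {5, 8}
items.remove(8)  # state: {5}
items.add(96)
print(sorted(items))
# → [5, 96]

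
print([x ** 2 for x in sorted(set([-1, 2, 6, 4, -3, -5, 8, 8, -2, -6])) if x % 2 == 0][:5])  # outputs [36, 4, 4, 16, 36]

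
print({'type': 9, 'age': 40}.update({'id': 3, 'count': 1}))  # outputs None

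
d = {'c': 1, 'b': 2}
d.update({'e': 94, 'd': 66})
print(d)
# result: {'c': 1, 'b': 2, 'e': 94, 'd': 66}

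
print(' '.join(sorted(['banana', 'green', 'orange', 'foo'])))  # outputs banana foo green orange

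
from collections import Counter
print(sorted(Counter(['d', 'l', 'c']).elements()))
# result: ['c', 'd', 'l']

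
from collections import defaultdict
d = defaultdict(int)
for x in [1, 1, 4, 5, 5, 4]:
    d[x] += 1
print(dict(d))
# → {1: 2, 4: 2, 5: 2}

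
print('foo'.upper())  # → FOO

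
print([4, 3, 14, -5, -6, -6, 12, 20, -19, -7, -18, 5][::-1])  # [5, -18, -7, -19, 20, 12, -6, -6, -5, 14, 3, 4]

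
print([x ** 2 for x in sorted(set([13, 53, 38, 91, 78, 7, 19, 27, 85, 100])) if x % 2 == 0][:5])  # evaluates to [1444, 6084, 10000]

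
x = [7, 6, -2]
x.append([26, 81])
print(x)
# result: [7, 6, -2, [26, 81]]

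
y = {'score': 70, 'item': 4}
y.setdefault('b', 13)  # 13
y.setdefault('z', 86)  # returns 86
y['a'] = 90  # {'score': 70, 'item': 4, 'b': 13, 'z': 86, 'a': 90}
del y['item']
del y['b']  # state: {'score': 70, 'z': 86, 'a': 90}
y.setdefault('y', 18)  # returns 18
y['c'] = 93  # {'score': 70, 'z': 86, 'a': 90, 'y': 18, 'c': 93}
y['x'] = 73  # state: {'score': 70, 'z': 86, 'a': 90, 'y': 18, 'c': 93, 'x': 73}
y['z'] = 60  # {'score': 70, 'z': 60, 'a': 90, 'y': 18, 'c': 93, 'x': 73}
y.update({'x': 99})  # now {'score': 70, 'z': 60, 'a': 90, 'y': 18, 'c': 93, 'x': 99}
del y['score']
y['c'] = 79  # {'z': 60, 'a': 90, 'y': 18, 'c': 79, 'x': 99}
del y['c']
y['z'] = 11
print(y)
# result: {'z': 11, 'a': 90, 'y': 18, 'x': 99}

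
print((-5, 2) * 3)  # (-5, 2, -5, 2, -5, 2)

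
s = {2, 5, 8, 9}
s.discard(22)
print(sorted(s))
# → [2, 5, 8, 9]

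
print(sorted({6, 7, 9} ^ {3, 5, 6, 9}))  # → [3, 5, 7]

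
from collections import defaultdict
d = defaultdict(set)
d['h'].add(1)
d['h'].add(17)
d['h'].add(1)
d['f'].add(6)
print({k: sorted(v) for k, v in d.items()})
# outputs {'h': [1, 17], 'f': [6]}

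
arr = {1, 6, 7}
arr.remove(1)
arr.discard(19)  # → {6, 7}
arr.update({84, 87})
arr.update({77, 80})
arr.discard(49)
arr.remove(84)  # {6, 7, 77, 80, 87}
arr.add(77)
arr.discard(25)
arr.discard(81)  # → {6, 7, 77, 80, 87}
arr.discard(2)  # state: {6, 7, 77, 80, 87}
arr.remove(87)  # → {6, 7, 77, 80}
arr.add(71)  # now {6, 7, 71, 77, 80}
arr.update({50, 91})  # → {6, 7, 50, 71, 77, 80, 91}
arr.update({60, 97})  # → {6, 7, 50, 60, 71, 77, 80, 91, 97}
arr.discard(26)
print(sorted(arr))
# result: [6, 7, 50, 60, 71, 77, 80, 91, 97]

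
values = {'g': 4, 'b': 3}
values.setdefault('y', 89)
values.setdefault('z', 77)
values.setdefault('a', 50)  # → 50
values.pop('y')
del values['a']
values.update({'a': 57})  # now {'g': 4, 'b': 3, 'z': 77, 'a': 57}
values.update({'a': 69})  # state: {'g': 4, 'b': 3, 'z': 77, 'a': 69}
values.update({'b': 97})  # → {'g': 4, 'b': 97, 'z': 77, 'a': 69}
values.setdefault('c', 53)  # 53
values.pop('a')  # 69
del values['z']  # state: {'g': 4, 'b': 97, 'c': 53}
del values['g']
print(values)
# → {'b': 97, 'c': 53}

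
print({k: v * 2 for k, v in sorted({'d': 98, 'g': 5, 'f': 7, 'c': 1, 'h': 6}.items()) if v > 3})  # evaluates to {'d': 196, 'f': 14, 'g': 10, 'h': 12}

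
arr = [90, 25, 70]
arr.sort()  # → [25, 70, 90]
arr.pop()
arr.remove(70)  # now [25]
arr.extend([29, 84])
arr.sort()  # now [25, 29, 84]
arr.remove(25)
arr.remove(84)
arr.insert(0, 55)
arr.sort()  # [29, 55]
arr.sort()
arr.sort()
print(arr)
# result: [29, 55]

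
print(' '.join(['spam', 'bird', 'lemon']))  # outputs spam bird lemon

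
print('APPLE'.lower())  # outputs apple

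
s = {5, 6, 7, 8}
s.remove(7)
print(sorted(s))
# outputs [5, 6, 8]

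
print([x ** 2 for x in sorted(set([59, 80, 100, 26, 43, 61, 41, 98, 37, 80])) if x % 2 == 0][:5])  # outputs [676, 6400, 9604, 10000]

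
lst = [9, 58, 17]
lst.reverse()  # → [17, 58, 9]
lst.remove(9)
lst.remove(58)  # [17]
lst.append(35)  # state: [17, 35]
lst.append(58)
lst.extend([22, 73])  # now [17, 35, 58, 22, 73]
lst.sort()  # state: [17, 22, 35, 58, 73]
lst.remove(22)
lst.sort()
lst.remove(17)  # [35, 58, 73]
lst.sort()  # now [35, 58, 73]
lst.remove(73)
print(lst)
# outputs [35, 58]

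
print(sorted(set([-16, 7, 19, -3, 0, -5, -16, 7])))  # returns [-16, -5, -3, 0, 7, 19]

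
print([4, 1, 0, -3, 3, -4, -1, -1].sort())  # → None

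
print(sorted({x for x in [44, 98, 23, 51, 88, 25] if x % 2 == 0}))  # [44, 88, 98]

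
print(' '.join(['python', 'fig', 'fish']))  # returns python fig fish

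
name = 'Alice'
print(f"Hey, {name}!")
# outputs Hey, Alice!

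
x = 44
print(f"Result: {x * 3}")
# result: Result: 132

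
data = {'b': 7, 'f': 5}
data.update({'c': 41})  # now {'b': 7, 'f': 5, 'c': 41}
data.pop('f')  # 5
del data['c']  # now {'b': 7}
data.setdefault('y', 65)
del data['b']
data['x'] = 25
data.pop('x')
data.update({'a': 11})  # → {'y': 65, 'a': 11}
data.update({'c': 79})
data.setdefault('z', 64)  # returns 64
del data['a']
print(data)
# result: {'y': 65, 'c': 79, 'z': 64}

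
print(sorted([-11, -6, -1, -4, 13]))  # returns [-11, -6, -4, -1, 13]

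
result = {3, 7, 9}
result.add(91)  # {3, 7, 9, 91}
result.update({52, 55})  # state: {3, 7, 9, 52, 55, 91}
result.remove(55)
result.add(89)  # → {3, 7, 9, 52, 89, 91}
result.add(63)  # {3, 7, 9, 52, 63, 89, 91}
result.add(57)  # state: {3, 7, 9, 52, 57, 63, 89, 91}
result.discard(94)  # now {3, 7, 9, 52, 57, 63, 89, 91}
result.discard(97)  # {3, 7, 9, 52, 57, 63, 89, 91}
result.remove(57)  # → {3, 7, 9, 52, 63, 89, 91}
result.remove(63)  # {3, 7, 9, 52, 89, 91}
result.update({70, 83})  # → {3, 7, 9, 52, 70, 83, 89, 91}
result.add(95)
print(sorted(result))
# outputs [3, 7, 9, 52, 70, 83, 89, 91, 95]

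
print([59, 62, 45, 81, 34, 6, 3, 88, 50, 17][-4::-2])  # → [3, 34, 45, 59]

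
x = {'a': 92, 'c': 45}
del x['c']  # {'a': 92}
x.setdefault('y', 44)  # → 44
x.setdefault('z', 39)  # 39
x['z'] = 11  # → {'a': 92, 'y': 44, 'z': 11}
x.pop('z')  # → 11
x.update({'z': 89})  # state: {'a': 92, 'y': 44, 'z': 89}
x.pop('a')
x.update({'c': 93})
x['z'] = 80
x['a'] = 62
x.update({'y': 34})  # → {'y': 34, 'z': 80, 'c': 93, 'a': 62}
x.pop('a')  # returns 62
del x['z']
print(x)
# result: {'y': 34, 'c': 93}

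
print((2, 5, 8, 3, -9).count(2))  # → 1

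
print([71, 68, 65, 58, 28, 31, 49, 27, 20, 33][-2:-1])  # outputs [20]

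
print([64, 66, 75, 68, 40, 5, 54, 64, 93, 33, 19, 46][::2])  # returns [64, 75, 40, 54, 93, 19]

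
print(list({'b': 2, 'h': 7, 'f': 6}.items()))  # [('b', 2), ('h', 7), ('f', 6)]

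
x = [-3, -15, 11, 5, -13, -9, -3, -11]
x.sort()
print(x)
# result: [-15, -13, -11, -9, -3, -3, 5, 11]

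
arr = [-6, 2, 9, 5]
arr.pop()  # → 5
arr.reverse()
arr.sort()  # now [-6, 2, 9]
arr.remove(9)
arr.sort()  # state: [-6, 2]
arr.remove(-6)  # [2]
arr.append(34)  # [2, 34]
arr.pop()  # 34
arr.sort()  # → [2]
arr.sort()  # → [2]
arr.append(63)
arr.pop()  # 63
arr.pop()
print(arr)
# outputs []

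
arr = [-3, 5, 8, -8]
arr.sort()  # [-8, -3, 5, 8]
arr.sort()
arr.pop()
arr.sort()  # [-8, -3, 5]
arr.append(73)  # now [-8, -3, 5, 73]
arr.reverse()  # [73, 5, -3, -8]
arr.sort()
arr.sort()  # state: [-8, -3, 5, 73]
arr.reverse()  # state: [73, 5, -3, -8]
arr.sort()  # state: [-8, -3, 5, 73]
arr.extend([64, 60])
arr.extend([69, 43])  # [-8, -3, 5, 73, 64, 60, 69, 43]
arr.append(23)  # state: [-8, -3, 5, 73, 64, 60, 69, 43, 23]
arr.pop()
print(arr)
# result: [-8, -3, 5, 73, 64, 60, 69, 43]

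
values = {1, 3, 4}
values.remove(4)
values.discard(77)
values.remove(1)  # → {3}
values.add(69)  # {3, 69}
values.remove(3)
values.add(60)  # {60, 69}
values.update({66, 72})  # {60, 66, 69, 72}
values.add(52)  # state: {52, 60, 66, 69, 72}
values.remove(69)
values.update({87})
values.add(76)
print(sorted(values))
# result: [52, 60, 66, 72, 76, 87]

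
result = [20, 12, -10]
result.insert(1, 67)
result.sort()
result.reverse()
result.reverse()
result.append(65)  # [-10, 12, 20, 67, 65]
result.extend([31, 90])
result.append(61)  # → [-10, 12, 20, 67, 65, 31, 90, 61]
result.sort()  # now [-10, 12, 20, 31, 61, 65, 67, 90]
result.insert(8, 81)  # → [-10, 12, 20, 31, 61, 65, 67, 90, 81]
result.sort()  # [-10, 12, 20, 31, 61, 65, 67, 81, 90]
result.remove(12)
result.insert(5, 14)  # [-10, 20, 31, 61, 65, 14, 67, 81, 90]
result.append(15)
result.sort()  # [-10, 14, 15, 20, 31, 61, 65, 67, 81, 90]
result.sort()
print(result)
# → [-10, 14, 15, 20, 31, 61, 65, 67, 81, 90]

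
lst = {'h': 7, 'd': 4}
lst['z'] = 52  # {'h': 7, 'd': 4, 'z': 52}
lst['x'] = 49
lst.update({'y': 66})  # {'h': 7, 'd': 4, 'z': 52, 'x': 49, 'y': 66}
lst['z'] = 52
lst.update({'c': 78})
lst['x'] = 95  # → {'h': 7, 'd': 4, 'z': 52, 'x': 95, 'y': 66, 'c': 78}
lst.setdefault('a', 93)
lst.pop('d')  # 4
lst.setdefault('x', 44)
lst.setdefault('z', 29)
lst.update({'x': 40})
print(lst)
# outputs {'h': 7, 'z': 52, 'x': 40, 'y': 66, 'c': 78, 'a': 93}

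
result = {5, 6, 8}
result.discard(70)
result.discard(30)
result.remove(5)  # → {6, 8}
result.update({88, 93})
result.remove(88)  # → {6, 8, 93}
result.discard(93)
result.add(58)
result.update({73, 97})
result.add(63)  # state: {6, 8, 58, 63, 73, 97}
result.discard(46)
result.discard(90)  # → {6, 8, 58, 63, 73, 97}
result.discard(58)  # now {6, 8, 63, 73, 97}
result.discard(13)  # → {6, 8, 63, 73, 97}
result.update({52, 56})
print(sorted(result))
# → [6, 8, 52, 56, 63, 73, 97]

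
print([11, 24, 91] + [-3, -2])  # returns [11, 24, 91, -3, -2]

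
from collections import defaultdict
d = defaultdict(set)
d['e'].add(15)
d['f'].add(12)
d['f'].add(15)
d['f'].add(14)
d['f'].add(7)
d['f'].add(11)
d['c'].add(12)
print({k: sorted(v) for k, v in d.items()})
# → {'e': [15], 'f': [7, 11, 12, 14, 15], 'c': [12]}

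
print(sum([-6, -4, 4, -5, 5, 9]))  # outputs 3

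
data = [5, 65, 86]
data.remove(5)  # [65, 86]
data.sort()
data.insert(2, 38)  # [65, 86, 38]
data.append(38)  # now [65, 86, 38, 38]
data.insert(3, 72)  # [65, 86, 38, 72, 38]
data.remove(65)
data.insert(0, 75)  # [75, 86, 38, 72, 38]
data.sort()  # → [38, 38, 72, 75, 86]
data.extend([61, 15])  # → [38, 38, 72, 75, 86, 61, 15]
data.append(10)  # [38, 38, 72, 75, 86, 61, 15, 10]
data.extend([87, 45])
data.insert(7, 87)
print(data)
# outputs [38, 38, 72, 75, 86, 61, 15, 87, 10, 87, 45]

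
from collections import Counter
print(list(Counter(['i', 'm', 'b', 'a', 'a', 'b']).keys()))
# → ['i', 'm', 'b', 'a']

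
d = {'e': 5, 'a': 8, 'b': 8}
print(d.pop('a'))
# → 8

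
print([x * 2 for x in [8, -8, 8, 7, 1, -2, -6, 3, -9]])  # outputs [16, -16, 16, 14, 2, -4, -12, 6, -18]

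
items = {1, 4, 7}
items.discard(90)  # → {1, 4, 7}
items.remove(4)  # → {1, 7}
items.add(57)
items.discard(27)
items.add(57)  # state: {1, 7, 57}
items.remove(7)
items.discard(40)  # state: {1, 57}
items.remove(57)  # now {1}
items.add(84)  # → {1, 84}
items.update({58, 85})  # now {1, 58, 84, 85}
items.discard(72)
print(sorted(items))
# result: [1, 58, 84, 85]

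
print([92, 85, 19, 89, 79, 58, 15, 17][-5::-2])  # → [89, 85]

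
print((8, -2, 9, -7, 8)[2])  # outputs 9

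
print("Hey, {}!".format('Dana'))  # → Hey, Dana!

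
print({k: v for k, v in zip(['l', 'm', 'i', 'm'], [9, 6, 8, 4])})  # {'l': 9, 'm': 4, 'i': 8}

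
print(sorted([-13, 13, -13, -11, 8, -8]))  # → [-13, -13, -11, -8, 8, 13]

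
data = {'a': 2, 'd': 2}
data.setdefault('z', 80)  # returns 80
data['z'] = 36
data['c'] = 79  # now {'a': 2, 'd': 2, 'z': 36, 'c': 79}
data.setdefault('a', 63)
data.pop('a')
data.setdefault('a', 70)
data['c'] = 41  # {'d': 2, 'z': 36, 'c': 41, 'a': 70}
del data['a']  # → {'d': 2, 'z': 36, 'c': 41}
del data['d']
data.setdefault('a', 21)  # 21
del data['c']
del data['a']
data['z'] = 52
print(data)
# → {'z': 52}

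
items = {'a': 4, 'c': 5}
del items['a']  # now {'c': 5}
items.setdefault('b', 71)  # 71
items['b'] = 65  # {'c': 5, 'b': 65}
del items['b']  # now {'c': 5}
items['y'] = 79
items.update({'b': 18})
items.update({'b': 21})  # {'c': 5, 'y': 79, 'b': 21}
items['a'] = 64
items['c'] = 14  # {'c': 14, 'y': 79, 'b': 21, 'a': 64}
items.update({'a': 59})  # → {'c': 14, 'y': 79, 'b': 21, 'a': 59}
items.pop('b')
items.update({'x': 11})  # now {'c': 14, 'y': 79, 'a': 59, 'x': 11}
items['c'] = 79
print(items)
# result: {'c': 79, 'y': 79, 'a': 59, 'x': 11}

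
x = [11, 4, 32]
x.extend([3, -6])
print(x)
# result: [11, 4, 32, 3, -6]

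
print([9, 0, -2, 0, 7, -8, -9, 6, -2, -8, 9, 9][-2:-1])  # [9]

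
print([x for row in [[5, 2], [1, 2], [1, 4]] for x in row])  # [5, 2, 1, 2, 1, 4]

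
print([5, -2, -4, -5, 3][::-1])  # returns [3, -5, -4, -2, 5]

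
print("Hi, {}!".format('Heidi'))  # Hi, Heidi!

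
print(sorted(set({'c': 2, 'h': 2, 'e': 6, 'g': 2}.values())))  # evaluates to [2, 6]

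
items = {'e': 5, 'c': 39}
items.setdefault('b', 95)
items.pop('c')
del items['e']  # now {'b': 95}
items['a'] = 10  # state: {'b': 95, 'a': 10}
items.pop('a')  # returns 10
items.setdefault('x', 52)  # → 52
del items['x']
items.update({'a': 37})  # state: {'b': 95, 'a': 37}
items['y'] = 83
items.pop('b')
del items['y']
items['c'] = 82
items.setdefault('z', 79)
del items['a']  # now {'c': 82, 'z': 79}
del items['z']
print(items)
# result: {'c': 82}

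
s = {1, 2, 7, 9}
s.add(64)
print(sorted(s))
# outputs [1, 2, 7, 9, 64]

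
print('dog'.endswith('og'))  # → True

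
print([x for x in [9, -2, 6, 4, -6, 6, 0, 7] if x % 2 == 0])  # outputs [-2, 6, 4, -6, 6, 0]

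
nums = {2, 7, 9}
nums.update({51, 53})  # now {2, 7, 9, 51, 53}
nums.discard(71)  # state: {2, 7, 9, 51, 53}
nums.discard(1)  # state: {2, 7, 9, 51, 53}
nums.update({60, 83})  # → {2, 7, 9, 51, 53, 60, 83}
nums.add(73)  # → {2, 7, 9, 51, 53, 60, 73, 83}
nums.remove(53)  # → {2, 7, 9, 51, 60, 73, 83}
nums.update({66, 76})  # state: {2, 7, 9, 51, 60, 66, 73, 76, 83}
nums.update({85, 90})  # {2, 7, 9, 51, 60, 66, 73, 76, 83, 85, 90}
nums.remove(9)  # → {2, 7, 51, 60, 66, 73, 76, 83, 85, 90}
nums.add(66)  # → {2, 7, 51, 60, 66, 73, 76, 83, 85, 90}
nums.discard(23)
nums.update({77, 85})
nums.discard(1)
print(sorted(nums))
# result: [2, 7, 51, 60, 66, 73, 76, 77, 83, 85, 90]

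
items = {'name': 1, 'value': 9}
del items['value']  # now {'name': 1}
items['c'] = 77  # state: {'name': 1, 'c': 77}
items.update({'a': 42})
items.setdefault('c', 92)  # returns 77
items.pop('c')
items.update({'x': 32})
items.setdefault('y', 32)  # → 32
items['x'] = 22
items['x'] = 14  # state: {'name': 1, 'a': 42, 'x': 14, 'y': 32}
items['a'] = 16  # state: {'name': 1, 'a': 16, 'x': 14, 'y': 32}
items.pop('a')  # 16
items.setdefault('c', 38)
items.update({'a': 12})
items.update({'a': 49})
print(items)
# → {'name': 1, 'x': 14, 'y': 32, 'c': 38, 'a': 49}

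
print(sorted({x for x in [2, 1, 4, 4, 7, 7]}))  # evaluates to [1, 2, 4, 7]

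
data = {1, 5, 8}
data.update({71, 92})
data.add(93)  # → {1, 5, 8, 71, 92, 93}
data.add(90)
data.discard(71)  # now {1, 5, 8, 90, 92, 93}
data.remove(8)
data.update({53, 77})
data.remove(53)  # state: {1, 5, 77, 90, 92, 93}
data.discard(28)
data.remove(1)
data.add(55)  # {5, 55, 77, 90, 92, 93}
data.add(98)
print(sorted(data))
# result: [5, 55, 77, 90, 92, 93, 98]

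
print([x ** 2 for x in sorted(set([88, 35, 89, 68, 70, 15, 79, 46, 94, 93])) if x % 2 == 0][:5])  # [2116, 4624, 4900, 7744, 8836]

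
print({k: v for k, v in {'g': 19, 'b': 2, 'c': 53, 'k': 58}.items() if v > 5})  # {'g': 19, 'c': 53, 'k': 58}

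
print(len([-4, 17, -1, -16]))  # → 4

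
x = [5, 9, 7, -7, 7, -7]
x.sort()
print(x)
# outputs [-7, -7, 5, 7, 7, 9]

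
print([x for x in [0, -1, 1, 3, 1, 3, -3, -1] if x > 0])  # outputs [1, 3, 1, 3]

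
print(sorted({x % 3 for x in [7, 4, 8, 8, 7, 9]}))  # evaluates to [0, 1, 2]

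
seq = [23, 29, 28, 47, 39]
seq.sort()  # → [23, 28, 29, 39, 47]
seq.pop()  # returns 47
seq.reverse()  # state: [39, 29, 28, 23]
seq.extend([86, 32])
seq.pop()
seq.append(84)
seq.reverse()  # [84, 86, 23, 28, 29, 39]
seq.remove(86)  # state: [84, 23, 28, 29, 39]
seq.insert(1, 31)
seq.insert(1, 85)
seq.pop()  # 39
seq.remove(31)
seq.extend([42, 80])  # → [84, 85, 23, 28, 29, 42, 80]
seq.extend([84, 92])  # [84, 85, 23, 28, 29, 42, 80, 84, 92]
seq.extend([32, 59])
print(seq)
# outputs [84, 85, 23, 28, 29, 42, 80, 84, 92, 32, 59]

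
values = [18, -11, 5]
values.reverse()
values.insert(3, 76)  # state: [5, -11, 18, 76]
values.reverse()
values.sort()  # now [-11, 5, 18, 76]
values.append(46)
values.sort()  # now [-11, 5, 18, 46, 76]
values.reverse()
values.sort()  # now [-11, 5, 18, 46, 76]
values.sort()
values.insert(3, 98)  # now [-11, 5, 18, 98, 46, 76]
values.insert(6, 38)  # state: [-11, 5, 18, 98, 46, 76, 38]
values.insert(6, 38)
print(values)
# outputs [-11, 5, 18, 98, 46, 76, 38, 38]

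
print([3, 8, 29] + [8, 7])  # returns [3, 8, 29, 8, 7]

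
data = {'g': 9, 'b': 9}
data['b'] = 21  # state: {'g': 9, 'b': 21}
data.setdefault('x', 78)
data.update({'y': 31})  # {'g': 9, 'b': 21, 'x': 78, 'y': 31}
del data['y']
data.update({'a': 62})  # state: {'g': 9, 'b': 21, 'x': 78, 'a': 62}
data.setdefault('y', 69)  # 69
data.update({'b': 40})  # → {'g': 9, 'b': 40, 'x': 78, 'a': 62, 'y': 69}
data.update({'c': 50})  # {'g': 9, 'b': 40, 'x': 78, 'a': 62, 'y': 69, 'c': 50}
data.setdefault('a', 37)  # 62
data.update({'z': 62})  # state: {'g': 9, 'b': 40, 'x': 78, 'a': 62, 'y': 69, 'c': 50, 'z': 62}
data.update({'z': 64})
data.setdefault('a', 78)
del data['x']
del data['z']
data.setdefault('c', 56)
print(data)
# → {'g': 9, 'b': 40, 'a': 62, 'y': 69, 'c': 50}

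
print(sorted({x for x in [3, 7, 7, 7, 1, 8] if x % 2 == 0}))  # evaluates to [8]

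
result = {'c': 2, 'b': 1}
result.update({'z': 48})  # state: {'c': 2, 'b': 1, 'z': 48}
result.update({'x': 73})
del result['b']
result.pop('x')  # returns 73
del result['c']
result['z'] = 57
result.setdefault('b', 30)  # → 30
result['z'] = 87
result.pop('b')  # 30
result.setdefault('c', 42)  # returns 42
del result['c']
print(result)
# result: {'z': 87}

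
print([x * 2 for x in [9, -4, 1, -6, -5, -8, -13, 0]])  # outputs [18, -8, 2, -12, -10, -16, -26, 0]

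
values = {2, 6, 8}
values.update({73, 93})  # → {2, 6, 8, 73, 93}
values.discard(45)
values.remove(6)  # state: {2, 8, 73, 93}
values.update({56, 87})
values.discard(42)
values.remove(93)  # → {2, 8, 56, 73, 87}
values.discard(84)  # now {2, 8, 56, 73, 87}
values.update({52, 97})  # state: {2, 8, 52, 56, 73, 87, 97}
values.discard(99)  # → {2, 8, 52, 56, 73, 87, 97}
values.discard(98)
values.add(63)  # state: {2, 8, 52, 56, 63, 73, 87, 97}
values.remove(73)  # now {2, 8, 52, 56, 63, 87, 97}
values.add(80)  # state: {2, 8, 52, 56, 63, 80, 87, 97}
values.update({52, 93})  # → {2, 8, 52, 56, 63, 80, 87, 93, 97}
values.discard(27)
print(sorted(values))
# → [2, 8, 52, 56, 63, 80, 87, 93, 97]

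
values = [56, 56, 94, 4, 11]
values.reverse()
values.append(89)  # [11, 4, 94, 56, 56, 89]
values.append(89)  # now [11, 4, 94, 56, 56, 89, 89]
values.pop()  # 89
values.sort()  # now [4, 11, 56, 56, 89, 94]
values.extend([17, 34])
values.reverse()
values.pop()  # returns 4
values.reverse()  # [11, 56, 56, 89, 94, 17, 34]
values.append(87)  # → [11, 56, 56, 89, 94, 17, 34, 87]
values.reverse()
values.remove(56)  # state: [87, 34, 17, 94, 89, 56, 11]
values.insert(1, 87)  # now [87, 87, 34, 17, 94, 89, 56, 11]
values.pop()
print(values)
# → [87, 87, 34, 17, 94, 89, 56]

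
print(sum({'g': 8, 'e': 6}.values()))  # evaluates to 14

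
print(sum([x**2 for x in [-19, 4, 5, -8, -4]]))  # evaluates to 482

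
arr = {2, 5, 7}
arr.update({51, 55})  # {2, 5, 7, 51, 55}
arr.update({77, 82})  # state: {2, 5, 7, 51, 55, 77, 82}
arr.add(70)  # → {2, 5, 7, 51, 55, 70, 77, 82}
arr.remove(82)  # {2, 5, 7, 51, 55, 70, 77}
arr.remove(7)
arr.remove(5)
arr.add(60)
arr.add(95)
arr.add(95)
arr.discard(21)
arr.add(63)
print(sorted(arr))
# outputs [2, 51, 55, 60, 63, 70, 77, 95]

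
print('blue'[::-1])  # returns eulb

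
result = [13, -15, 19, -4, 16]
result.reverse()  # [16, -4, 19, -15, 13]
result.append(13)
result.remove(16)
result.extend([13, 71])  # [-4, 19, -15, 13, 13, 13, 71]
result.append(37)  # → [-4, 19, -15, 13, 13, 13, 71, 37]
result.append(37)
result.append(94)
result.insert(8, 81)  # [-4, 19, -15, 13, 13, 13, 71, 37, 81, 37, 94]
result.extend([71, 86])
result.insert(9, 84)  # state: [-4, 19, -15, 13, 13, 13, 71, 37, 81, 84, 37, 94, 71, 86]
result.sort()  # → [-15, -4, 13, 13, 13, 19, 37, 37, 71, 71, 81, 84, 86, 94]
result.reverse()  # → [94, 86, 84, 81, 71, 71, 37, 37, 19, 13, 13, 13, -4, -15]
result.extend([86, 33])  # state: [94, 86, 84, 81, 71, 71, 37, 37, 19, 13, 13, 13, -4, -15, 86, 33]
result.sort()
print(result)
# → [-15, -4, 13, 13, 13, 19, 33, 37, 37, 71, 71, 81, 84, 86, 86, 94]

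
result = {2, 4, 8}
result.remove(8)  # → {2, 4}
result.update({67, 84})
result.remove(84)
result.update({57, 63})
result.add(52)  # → {2, 4, 52, 57, 63, 67}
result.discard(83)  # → {2, 4, 52, 57, 63, 67}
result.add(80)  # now {2, 4, 52, 57, 63, 67, 80}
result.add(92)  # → {2, 4, 52, 57, 63, 67, 80, 92}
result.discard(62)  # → {2, 4, 52, 57, 63, 67, 80, 92}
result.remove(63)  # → {2, 4, 52, 57, 67, 80, 92}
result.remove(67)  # {2, 4, 52, 57, 80, 92}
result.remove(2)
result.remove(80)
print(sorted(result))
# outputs [4, 52, 57, 92]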